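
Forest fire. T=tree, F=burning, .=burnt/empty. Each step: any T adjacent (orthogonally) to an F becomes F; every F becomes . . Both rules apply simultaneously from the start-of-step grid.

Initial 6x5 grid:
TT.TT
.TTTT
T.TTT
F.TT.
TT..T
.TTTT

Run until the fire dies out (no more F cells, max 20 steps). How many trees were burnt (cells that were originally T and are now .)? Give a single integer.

Step 1: +2 fires, +1 burnt (F count now 2)
Step 2: +1 fires, +2 burnt (F count now 1)
Step 3: +1 fires, +1 burnt (F count now 1)
Step 4: +1 fires, +1 burnt (F count now 1)
Step 5: +1 fires, +1 burnt (F count now 1)
Step 6: +1 fires, +1 burnt (F count now 1)
Step 7: +1 fires, +1 burnt (F count now 1)
Step 8: +0 fires, +1 burnt (F count now 0)
Fire out after step 8
Initially T: 21, now '.': 17
Total burnt (originally-T cells now '.'): 8

Answer: 8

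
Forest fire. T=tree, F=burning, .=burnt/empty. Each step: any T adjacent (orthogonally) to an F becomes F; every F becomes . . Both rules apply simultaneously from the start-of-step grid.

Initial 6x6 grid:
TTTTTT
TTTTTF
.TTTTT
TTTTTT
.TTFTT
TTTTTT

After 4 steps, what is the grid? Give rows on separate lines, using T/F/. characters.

Step 1: 7 trees catch fire, 2 burn out
  TTTTTF
  TTTTF.
  .TTTTF
  TTTFTT
  .TF.FT
  TTTFTT
Step 2: 11 trees catch fire, 7 burn out
  TTTTF.
  TTTF..
  .TTFF.
  TTF.FF
  .F...F
  TTF.FT
Step 3: 6 trees catch fire, 11 burn out
  TTTF..
  TTF...
  .TF...
  TF....
  ......
  TF...F
Step 4: 5 trees catch fire, 6 burn out
  TTF...
  TF....
  .F....
  F.....
  ......
  F.....

TTF...
TF....
.F....
F.....
......
F.....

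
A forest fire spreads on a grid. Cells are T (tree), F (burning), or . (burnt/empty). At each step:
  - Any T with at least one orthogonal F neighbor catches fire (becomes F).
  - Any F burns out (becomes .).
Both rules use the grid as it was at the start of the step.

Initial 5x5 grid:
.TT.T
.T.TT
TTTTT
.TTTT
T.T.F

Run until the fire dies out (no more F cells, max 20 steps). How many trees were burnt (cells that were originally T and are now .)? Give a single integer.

Step 1: +1 fires, +1 burnt (F count now 1)
Step 2: +2 fires, +1 burnt (F count now 2)
Step 3: +3 fires, +2 burnt (F count now 3)
Step 4: +5 fires, +3 burnt (F count now 5)
Step 5: +1 fires, +5 burnt (F count now 1)
Step 6: +2 fires, +1 burnt (F count now 2)
Step 7: +1 fires, +2 burnt (F count now 1)
Step 8: +1 fires, +1 burnt (F count now 1)
Step 9: +0 fires, +1 burnt (F count now 0)
Fire out after step 9
Initially T: 17, now '.': 24
Total burnt (originally-T cells now '.'): 16

Answer: 16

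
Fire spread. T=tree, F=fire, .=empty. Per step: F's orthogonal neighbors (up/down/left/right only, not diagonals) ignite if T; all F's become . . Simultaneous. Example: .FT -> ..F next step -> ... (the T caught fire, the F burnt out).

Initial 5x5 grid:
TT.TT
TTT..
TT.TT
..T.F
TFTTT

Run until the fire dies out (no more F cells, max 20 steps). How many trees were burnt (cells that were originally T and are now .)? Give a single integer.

Step 1: +4 fires, +2 burnt (F count now 4)
Step 2: +3 fires, +4 burnt (F count now 3)
Step 3: +0 fires, +3 burnt (F count now 0)
Fire out after step 3
Initially T: 16, now '.': 16
Total burnt (originally-T cells now '.'): 7

Answer: 7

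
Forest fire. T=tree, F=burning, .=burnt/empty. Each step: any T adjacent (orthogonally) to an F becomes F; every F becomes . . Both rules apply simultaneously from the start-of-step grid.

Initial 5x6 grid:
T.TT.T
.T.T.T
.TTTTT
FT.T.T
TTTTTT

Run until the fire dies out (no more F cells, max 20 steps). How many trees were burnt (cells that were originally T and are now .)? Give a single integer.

Answer: 20

Derivation:
Step 1: +2 fires, +1 burnt (F count now 2)
Step 2: +2 fires, +2 burnt (F count now 2)
Step 3: +3 fires, +2 burnt (F count now 3)
Step 4: +2 fires, +3 burnt (F count now 2)
Step 5: +4 fires, +2 burnt (F count now 4)
Step 6: +3 fires, +4 burnt (F count now 3)
Step 7: +3 fires, +3 burnt (F count now 3)
Step 8: +1 fires, +3 burnt (F count now 1)
Step 9: +0 fires, +1 burnt (F count now 0)
Fire out after step 9
Initially T: 21, now '.': 29
Total burnt (originally-T cells now '.'): 20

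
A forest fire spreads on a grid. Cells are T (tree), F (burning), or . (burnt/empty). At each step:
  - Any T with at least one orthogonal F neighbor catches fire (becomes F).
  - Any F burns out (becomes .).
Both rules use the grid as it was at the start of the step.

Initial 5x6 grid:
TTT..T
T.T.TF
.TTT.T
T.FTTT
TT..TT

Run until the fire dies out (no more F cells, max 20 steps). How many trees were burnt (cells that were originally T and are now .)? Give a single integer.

Step 1: +5 fires, +2 burnt (F count now 5)
Step 2: +5 fires, +5 burnt (F count now 5)
Step 3: +3 fires, +5 burnt (F count now 3)
Step 4: +1 fires, +3 burnt (F count now 1)
Step 5: +1 fires, +1 burnt (F count now 1)
Step 6: +1 fires, +1 burnt (F count now 1)
Step 7: +0 fires, +1 burnt (F count now 0)
Fire out after step 7
Initially T: 19, now '.': 27
Total burnt (originally-T cells now '.'): 16

Answer: 16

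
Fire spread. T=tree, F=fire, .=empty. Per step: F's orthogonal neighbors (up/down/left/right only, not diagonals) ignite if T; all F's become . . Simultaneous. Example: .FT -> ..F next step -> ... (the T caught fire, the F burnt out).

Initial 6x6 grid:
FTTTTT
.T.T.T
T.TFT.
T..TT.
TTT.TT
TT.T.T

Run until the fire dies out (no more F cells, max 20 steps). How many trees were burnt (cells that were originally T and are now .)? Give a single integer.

Step 1: +5 fires, +2 burnt (F count now 5)
Step 2: +4 fires, +5 burnt (F count now 4)
Step 3: +2 fires, +4 burnt (F count now 2)
Step 4: +2 fires, +2 burnt (F count now 2)
Step 5: +2 fires, +2 burnt (F count now 2)
Step 6: +0 fires, +2 burnt (F count now 0)
Fire out after step 6
Initially T: 23, now '.': 28
Total burnt (originally-T cells now '.'): 15

Answer: 15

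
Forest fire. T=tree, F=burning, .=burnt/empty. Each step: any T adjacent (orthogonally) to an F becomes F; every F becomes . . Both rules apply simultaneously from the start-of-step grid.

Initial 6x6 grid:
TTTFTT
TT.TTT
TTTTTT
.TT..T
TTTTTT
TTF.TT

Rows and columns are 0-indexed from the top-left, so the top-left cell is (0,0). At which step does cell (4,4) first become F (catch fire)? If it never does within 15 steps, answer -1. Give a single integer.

Step 1: cell (4,4)='T' (+5 fires, +2 burnt)
Step 2: cell (4,4)='T' (+8 fires, +5 burnt)
Step 3: cell (4,4)='F' (+8 fires, +8 burnt)
  -> target ignites at step 3
Step 4: cell (4,4)='.' (+5 fires, +8 burnt)
Step 5: cell (4,4)='.' (+3 fires, +5 burnt)
Step 6: cell (4,4)='.' (+0 fires, +3 burnt)
  fire out at step 6

3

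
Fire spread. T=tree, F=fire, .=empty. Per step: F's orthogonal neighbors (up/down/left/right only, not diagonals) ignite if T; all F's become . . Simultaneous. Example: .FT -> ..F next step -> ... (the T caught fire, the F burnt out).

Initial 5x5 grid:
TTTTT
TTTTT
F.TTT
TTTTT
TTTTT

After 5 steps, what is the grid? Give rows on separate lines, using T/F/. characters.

Step 1: 2 trees catch fire, 1 burn out
  TTTTT
  FTTTT
  ..TTT
  FTTTT
  TTTTT
Step 2: 4 trees catch fire, 2 burn out
  FTTTT
  .FTTT
  ..TTT
  .FTTT
  FTTTT
Step 3: 4 trees catch fire, 4 burn out
  .FTTT
  ..FTT
  ..TTT
  ..FTT
  .FTTT
Step 4: 5 trees catch fire, 4 burn out
  ..FTT
  ...FT
  ..FTT
  ...FT
  ..FTT
Step 5: 5 trees catch fire, 5 burn out
  ...FT
  ....F
  ...FT
  ....F
  ...FT

...FT
....F
...FT
....F
...FT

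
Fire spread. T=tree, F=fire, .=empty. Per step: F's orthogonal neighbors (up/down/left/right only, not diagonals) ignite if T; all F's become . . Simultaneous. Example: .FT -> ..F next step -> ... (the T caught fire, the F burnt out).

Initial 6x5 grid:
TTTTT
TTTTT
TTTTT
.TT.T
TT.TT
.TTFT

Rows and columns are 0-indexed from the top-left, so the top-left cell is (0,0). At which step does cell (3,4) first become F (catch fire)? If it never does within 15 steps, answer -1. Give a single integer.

Step 1: cell (3,4)='T' (+3 fires, +1 burnt)
Step 2: cell (3,4)='T' (+2 fires, +3 burnt)
Step 3: cell (3,4)='F' (+2 fires, +2 burnt)
  -> target ignites at step 3
Step 4: cell (3,4)='.' (+3 fires, +2 burnt)
Step 5: cell (3,4)='.' (+4 fires, +3 burnt)
Step 6: cell (3,4)='.' (+5 fires, +4 burnt)
Step 7: cell (3,4)='.' (+4 fires, +5 burnt)
Step 8: cell (3,4)='.' (+2 fires, +4 burnt)
Step 9: cell (3,4)='.' (+0 fires, +2 burnt)
  fire out at step 9

3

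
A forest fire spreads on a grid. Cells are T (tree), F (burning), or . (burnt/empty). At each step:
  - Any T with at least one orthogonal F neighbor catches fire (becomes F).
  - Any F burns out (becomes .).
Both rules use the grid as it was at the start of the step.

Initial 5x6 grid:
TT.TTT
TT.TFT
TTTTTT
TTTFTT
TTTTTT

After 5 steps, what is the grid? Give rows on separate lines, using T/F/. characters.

Step 1: 8 trees catch fire, 2 burn out
  TT.TFT
  TT.F.F
  TTTFFT
  TTF.FT
  TTTFTT
Step 2: 8 trees catch fire, 8 burn out
  TT.F.F
  TT....
  TTF..F
  TF...F
  TTF.FT
Step 3: 4 trees catch fire, 8 burn out
  TT....
  TT....
  TF....
  F.....
  TF...F
Step 4: 3 trees catch fire, 4 burn out
  TT....
  TF....
  F.....
  ......
  F.....
Step 5: 2 trees catch fire, 3 burn out
  TF....
  F.....
  ......
  ......
  ......

TF....
F.....
......
......
......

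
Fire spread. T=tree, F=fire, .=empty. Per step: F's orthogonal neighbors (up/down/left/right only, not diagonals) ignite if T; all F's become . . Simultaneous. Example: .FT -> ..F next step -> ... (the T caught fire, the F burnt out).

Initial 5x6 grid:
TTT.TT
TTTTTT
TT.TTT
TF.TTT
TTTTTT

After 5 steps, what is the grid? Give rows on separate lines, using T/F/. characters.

Step 1: 3 trees catch fire, 1 burn out
  TTT.TT
  TTTTTT
  TF.TTT
  F..TTT
  TFTTTT
Step 2: 4 trees catch fire, 3 burn out
  TTT.TT
  TFTTTT
  F..TTT
  ...TTT
  F.FTTT
Step 3: 4 trees catch fire, 4 burn out
  TFT.TT
  F.FTTT
  ...TTT
  ...TTT
  ...FTT
Step 4: 5 trees catch fire, 4 burn out
  F.F.TT
  ...FTT
  ...TTT
  ...FTT
  ....FT
Step 5: 4 trees catch fire, 5 burn out
  ....TT
  ....FT
  ...FTT
  ....FT
  .....F

....TT
....FT
...FTT
....FT
.....F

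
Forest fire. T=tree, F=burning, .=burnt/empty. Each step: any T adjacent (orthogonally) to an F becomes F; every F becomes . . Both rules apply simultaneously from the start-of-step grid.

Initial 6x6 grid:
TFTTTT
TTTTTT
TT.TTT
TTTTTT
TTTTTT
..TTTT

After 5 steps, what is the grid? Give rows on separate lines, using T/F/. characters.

Step 1: 3 trees catch fire, 1 burn out
  F.FTTT
  TFTTTT
  TT.TTT
  TTTTTT
  TTTTTT
  ..TTTT
Step 2: 4 trees catch fire, 3 burn out
  ...FTT
  F.FTTT
  TF.TTT
  TTTTTT
  TTTTTT
  ..TTTT
Step 3: 4 trees catch fire, 4 burn out
  ....FT
  ...FTT
  F..TTT
  TFTTTT
  TTTTTT
  ..TTTT
Step 4: 6 trees catch fire, 4 burn out
  .....F
  ....FT
  ...FTT
  F.FTTT
  TFTTTT
  ..TTTT
Step 5: 5 trees catch fire, 6 burn out
  ......
  .....F
  ....FT
  ...FTT
  F.FTTT
  ..TTTT

......
.....F
....FT
...FTT
F.FTTT
..TTTT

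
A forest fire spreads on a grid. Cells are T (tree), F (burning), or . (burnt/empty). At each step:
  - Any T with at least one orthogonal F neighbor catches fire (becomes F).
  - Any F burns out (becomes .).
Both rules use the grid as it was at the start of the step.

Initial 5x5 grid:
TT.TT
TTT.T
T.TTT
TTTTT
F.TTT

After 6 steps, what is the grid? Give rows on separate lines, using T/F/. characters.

Step 1: 1 trees catch fire, 1 burn out
  TT.TT
  TTT.T
  T.TTT
  FTTTT
  ..TTT
Step 2: 2 trees catch fire, 1 burn out
  TT.TT
  TTT.T
  F.TTT
  .FTTT
  ..TTT
Step 3: 2 trees catch fire, 2 burn out
  TT.TT
  FTT.T
  ..TTT
  ..FTT
  ..TTT
Step 4: 5 trees catch fire, 2 burn out
  FT.TT
  .FT.T
  ..FTT
  ...FT
  ..FTT
Step 5: 5 trees catch fire, 5 burn out
  .F.TT
  ..F.T
  ...FT
  ....F
  ...FT
Step 6: 2 trees catch fire, 5 burn out
  ...TT
  ....T
  ....F
  .....
  ....F

...TT
....T
....F
.....
....F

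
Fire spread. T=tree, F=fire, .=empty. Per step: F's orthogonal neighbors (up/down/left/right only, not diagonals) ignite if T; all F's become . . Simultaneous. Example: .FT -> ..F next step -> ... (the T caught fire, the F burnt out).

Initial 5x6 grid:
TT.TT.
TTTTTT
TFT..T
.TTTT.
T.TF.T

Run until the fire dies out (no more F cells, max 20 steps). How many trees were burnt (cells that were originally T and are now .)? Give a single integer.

Step 1: +6 fires, +2 burnt (F count now 6)
Step 2: +5 fires, +6 burnt (F count now 5)
Step 3: +2 fires, +5 burnt (F count now 2)
Step 4: +2 fires, +2 burnt (F count now 2)
Step 5: +2 fires, +2 burnt (F count now 2)
Step 6: +1 fires, +2 burnt (F count now 1)
Step 7: +0 fires, +1 burnt (F count now 0)
Fire out after step 7
Initially T: 20, now '.': 28
Total burnt (originally-T cells now '.'): 18

Answer: 18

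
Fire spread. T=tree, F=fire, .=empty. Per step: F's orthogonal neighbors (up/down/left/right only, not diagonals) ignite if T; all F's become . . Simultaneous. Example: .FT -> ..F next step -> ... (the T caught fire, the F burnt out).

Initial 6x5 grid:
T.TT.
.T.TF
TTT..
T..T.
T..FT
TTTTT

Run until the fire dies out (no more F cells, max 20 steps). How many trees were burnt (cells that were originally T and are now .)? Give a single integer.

Step 1: +4 fires, +2 burnt (F count now 4)
Step 2: +3 fires, +4 burnt (F count now 3)
Step 3: +2 fires, +3 burnt (F count now 2)
Step 4: +1 fires, +2 burnt (F count now 1)
Step 5: +1 fires, +1 burnt (F count now 1)
Step 6: +1 fires, +1 burnt (F count now 1)
Step 7: +1 fires, +1 burnt (F count now 1)
Step 8: +1 fires, +1 burnt (F count now 1)
Step 9: +2 fires, +1 burnt (F count now 2)
Step 10: +0 fires, +2 burnt (F count now 0)
Fire out after step 10
Initially T: 17, now '.': 29
Total burnt (originally-T cells now '.'): 16

Answer: 16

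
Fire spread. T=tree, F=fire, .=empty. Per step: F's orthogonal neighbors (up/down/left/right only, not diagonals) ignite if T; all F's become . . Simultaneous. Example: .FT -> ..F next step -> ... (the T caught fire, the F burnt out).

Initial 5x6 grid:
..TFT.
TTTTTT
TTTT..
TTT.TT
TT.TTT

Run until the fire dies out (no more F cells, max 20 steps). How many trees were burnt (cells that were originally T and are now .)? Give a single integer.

Step 1: +3 fires, +1 burnt (F count now 3)
Step 2: +3 fires, +3 burnt (F count now 3)
Step 3: +3 fires, +3 burnt (F count now 3)
Step 4: +3 fires, +3 burnt (F count now 3)
Step 5: +2 fires, +3 burnt (F count now 2)
Step 6: +2 fires, +2 burnt (F count now 2)
Step 7: +1 fires, +2 burnt (F count now 1)
Step 8: +0 fires, +1 burnt (F count now 0)
Fire out after step 8
Initially T: 22, now '.': 25
Total burnt (originally-T cells now '.'): 17

Answer: 17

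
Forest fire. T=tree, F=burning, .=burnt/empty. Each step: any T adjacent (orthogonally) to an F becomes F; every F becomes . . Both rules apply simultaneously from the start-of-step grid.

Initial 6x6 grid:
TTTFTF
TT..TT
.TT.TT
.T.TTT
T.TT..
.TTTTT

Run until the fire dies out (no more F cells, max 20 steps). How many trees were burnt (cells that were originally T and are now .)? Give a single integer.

Step 1: +3 fires, +2 burnt (F count now 3)
Step 2: +3 fires, +3 burnt (F count now 3)
Step 3: +4 fires, +3 burnt (F count now 4)
Step 4: +3 fires, +4 burnt (F count now 3)
Step 5: +3 fires, +3 burnt (F count now 3)
Step 6: +1 fires, +3 burnt (F count now 1)
Step 7: +2 fires, +1 burnt (F count now 2)
Step 8: +2 fires, +2 burnt (F count now 2)
Step 9: +2 fires, +2 burnt (F count now 2)
Step 10: +0 fires, +2 burnt (F count now 0)
Fire out after step 10
Initially T: 24, now '.': 35
Total burnt (originally-T cells now '.'): 23

Answer: 23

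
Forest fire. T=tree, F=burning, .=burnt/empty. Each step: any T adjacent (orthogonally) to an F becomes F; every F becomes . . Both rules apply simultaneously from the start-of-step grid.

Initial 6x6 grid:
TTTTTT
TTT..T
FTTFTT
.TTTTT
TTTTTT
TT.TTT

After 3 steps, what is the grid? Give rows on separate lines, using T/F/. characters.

Step 1: 5 trees catch fire, 2 burn out
  TTTTTT
  FTT..T
  .FF.FT
  .TTFTT
  TTTTTT
  TT.TTT
Step 2: 8 trees catch fire, 5 burn out
  FTTTTT
  .FF..T
  .....F
  .FF.FT
  TTTFTT
  TT.TTT
Step 3: 8 trees catch fire, 8 burn out
  .FFTTT
  .....F
  ......
  .....F
  TFF.FT
  TT.FTT

.FFTTT
.....F
......
.....F
TFF.FT
TT.FTT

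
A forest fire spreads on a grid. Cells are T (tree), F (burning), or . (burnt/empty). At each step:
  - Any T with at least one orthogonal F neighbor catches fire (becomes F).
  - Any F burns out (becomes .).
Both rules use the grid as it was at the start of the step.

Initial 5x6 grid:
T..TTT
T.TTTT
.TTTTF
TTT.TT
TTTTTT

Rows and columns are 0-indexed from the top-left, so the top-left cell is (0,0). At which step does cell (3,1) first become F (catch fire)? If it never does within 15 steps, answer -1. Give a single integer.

Step 1: cell (3,1)='T' (+3 fires, +1 burnt)
Step 2: cell (3,1)='T' (+5 fires, +3 burnt)
Step 3: cell (3,1)='T' (+4 fires, +5 burnt)
Step 4: cell (3,1)='T' (+5 fires, +4 burnt)
Step 5: cell (3,1)='F' (+2 fires, +5 burnt)
  -> target ignites at step 5
Step 6: cell (3,1)='.' (+2 fires, +2 burnt)
Step 7: cell (3,1)='.' (+1 fires, +2 burnt)
Step 8: cell (3,1)='.' (+0 fires, +1 burnt)
  fire out at step 8

5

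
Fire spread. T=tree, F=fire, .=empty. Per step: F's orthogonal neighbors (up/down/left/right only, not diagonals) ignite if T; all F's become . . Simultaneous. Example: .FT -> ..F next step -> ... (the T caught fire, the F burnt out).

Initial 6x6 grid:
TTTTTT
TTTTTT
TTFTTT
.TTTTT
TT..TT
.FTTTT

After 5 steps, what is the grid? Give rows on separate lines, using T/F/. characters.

Step 1: 6 trees catch fire, 2 burn out
  TTTTTT
  TTFTTT
  TF.FTT
  .TFTTT
  TF..TT
  ..FTTT
Step 2: 9 trees catch fire, 6 burn out
  TTFTTT
  TF.FTT
  F...FT
  .F.FTT
  F...TT
  ...FTT
Step 3: 7 trees catch fire, 9 burn out
  TF.FTT
  F...FT
  .....F
  ....FT
  ....TT
  ....FT
Step 4: 6 trees catch fire, 7 burn out
  F...FT
  .....F
  ......
  .....F
  ....FT
  .....F
Step 5: 2 trees catch fire, 6 burn out
  .....F
  ......
  ......
  ......
  .....F
  ......

.....F
......
......
......
.....F
......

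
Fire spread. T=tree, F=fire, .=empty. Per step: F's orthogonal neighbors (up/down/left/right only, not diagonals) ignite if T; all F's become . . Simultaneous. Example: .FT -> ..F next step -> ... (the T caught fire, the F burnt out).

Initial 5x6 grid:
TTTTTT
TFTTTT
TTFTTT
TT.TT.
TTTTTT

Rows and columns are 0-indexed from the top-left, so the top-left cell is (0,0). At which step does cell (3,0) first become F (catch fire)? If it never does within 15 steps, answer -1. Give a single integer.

Step 1: cell (3,0)='T' (+5 fires, +2 burnt)
Step 2: cell (3,0)='T' (+7 fires, +5 burnt)
Step 3: cell (3,0)='F' (+7 fires, +7 burnt)
  -> target ignites at step 3
Step 4: cell (3,0)='.' (+5 fires, +7 burnt)
Step 5: cell (3,0)='.' (+2 fires, +5 burnt)
Step 6: cell (3,0)='.' (+0 fires, +2 burnt)
  fire out at step 6

3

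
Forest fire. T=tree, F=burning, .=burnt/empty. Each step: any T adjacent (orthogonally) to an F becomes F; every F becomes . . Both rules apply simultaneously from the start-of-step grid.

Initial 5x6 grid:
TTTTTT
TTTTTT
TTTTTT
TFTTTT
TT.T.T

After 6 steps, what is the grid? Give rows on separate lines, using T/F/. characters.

Step 1: 4 trees catch fire, 1 burn out
  TTTTTT
  TTTTTT
  TFTTTT
  F.FTTT
  TF.T.T
Step 2: 5 trees catch fire, 4 burn out
  TTTTTT
  TFTTTT
  F.FTTT
  ...FTT
  F..T.T
Step 3: 6 trees catch fire, 5 burn out
  TFTTTT
  F.FTTT
  ...FTT
  ....FT
  ...F.T
Step 4: 5 trees catch fire, 6 burn out
  F.FTTT
  ...FTT
  ....FT
  .....F
  .....T
Step 5: 4 trees catch fire, 5 burn out
  ...FTT
  ....FT
  .....F
  ......
  .....F
Step 6: 2 trees catch fire, 4 burn out
  ....FT
  .....F
  ......
  ......
  ......

....FT
.....F
......
......
......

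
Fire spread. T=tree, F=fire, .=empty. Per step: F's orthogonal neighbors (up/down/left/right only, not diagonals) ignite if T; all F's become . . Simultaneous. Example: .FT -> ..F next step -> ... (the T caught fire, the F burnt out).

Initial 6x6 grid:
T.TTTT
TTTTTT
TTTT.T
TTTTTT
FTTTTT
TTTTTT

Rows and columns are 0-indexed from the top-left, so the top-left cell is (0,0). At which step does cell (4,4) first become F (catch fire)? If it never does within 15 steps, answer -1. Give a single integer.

Step 1: cell (4,4)='T' (+3 fires, +1 burnt)
Step 2: cell (4,4)='T' (+4 fires, +3 burnt)
Step 3: cell (4,4)='T' (+5 fires, +4 burnt)
Step 4: cell (4,4)='F' (+6 fires, +5 burnt)
  -> target ignites at step 4
Step 5: cell (4,4)='.' (+5 fires, +6 burnt)
Step 6: cell (4,4)='.' (+4 fires, +5 burnt)
Step 7: cell (4,4)='.' (+3 fires, +4 burnt)
Step 8: cell (4,4)='.' (+2 fires, +3 burnt)
Step 9: cell (4,4)='.' (+1 fires, +2 burnt)
Step 10: cell (4,4)='.' (+0 fires, +1 burnt)
  fire out at step 10

4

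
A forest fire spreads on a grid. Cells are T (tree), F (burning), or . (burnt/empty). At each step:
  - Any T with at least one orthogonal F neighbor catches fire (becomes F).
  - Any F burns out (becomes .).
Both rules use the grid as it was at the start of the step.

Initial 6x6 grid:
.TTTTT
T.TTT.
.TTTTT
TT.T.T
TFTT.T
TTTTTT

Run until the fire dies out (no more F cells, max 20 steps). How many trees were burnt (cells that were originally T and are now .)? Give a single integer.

Answer: 27

Derivation:
Step 1: +4 fires, +1 burnt (F count now 4)
Step 2: +5 fires, +4 burnt (F count now 5)
Step 3: +3 fires, +5 burnt (F count now 3)
Step 4: +3 fires, +3 burnt (F count now 3)
Step 5: +4 fires, +3 burnt (F count now 4)
Step 6: +5 fires, +4 burnt (F count now 5)
Step 7: +2 fires, +5 burnt (F count now 2)
Step 8: +1 fires, +2 burnt (F count now 1)
Step 9: +0 fires, +1 burnt (F count now 0)
Fire out after step 9
Initially T: 28, now '.': 35
Total burnt (originally-T cells now '.'): 27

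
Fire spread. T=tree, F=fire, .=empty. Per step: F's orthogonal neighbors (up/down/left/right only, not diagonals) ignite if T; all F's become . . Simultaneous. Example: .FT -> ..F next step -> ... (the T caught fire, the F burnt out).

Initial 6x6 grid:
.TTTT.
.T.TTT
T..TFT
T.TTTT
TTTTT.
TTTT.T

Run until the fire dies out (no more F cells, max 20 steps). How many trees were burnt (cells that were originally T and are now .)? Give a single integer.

Answer: 25

Derivation:
Step 1: +4 fires, +1 burnt (F count now 4)
Step 2: +6 fires, +4 burnt (F count now 6)
Step 3: +3 fires, +6 burnt (F count now 3)
Step 4: +3 fires, +3 burnt (F count now 3)
Step 5: +3 fires, +3 burnt (F count now 3)
Step 6: +3 fires, +3 burnt (F count now 3)
Step 7: +2 fires, +3 burnt (F count now 2)
Step 8: +1 fires, +2 burnt (F count now 1)
Step 9: +0 fires, +1 burnt (F count now 0)
Fire out after step 9
Initially T: 26, now '.': 35
Total burnt (originally-T cells now '.'): 25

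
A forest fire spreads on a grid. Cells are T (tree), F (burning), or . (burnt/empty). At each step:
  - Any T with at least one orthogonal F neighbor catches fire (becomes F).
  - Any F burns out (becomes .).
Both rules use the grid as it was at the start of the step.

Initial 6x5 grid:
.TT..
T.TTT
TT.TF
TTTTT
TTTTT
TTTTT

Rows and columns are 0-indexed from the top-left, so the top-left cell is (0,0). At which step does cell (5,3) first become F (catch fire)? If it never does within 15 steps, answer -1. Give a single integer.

Step 1: cell (5,3)='T' (+3 fires, +1 burnt)
Step 2: cell (5,3)='T' (+3 fires, +3 burnt)
Step 3: cell (5,3)='T' (+4 fires, +3 burnt)
Step 4: cell (5,3)='F' (+4 fires, +4 burnt)
  -> target ignites at step 4
Step 5: cell (5,3)='.' (+5 fires, +4 burnt)
Step 6: cell (5,3)='.' (+3 fires, +5 burnt)
Step 7: cell (5,3)='.' (+2 fires, +3 burnt)
Step 8: cell (5,3)='.' (+0 fires, +2 burnt)
  fire out at step 8

4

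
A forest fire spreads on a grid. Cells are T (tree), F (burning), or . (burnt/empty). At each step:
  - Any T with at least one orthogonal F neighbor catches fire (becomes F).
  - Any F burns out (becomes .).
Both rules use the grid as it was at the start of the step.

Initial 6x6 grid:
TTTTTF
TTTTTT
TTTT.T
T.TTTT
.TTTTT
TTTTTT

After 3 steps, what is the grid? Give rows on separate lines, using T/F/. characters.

Step 1: 2 trees catch fire, 1 burn out
  TTTTF.
  TTTTTF
  TTTT.T
  T.TTTT
  .TTTTT
  TTTTTT
Step 2: 3 trees catch fire, 2 burn out
  TTTF..
  TTTTF.
  TTTT.F
  T.TTTT
  .TTTTT
  TTTTTT
Step 3: 3 trees catch fire, 3 burn out
  TTF...
  TTTF..
  TTTT..
  T.TTTF
  .TTTTT
  TTTTTT

TTF...
TTTF..
TTTT..
T.TTTF
.TTTTT
TTTTTT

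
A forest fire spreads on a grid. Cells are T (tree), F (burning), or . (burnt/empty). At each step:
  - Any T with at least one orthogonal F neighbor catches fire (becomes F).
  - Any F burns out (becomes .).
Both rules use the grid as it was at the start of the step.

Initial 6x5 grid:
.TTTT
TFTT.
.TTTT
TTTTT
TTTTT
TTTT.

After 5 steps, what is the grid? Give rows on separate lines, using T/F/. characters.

Step 1: 4 trees catch fire, 1 burn out
  .FTTT
  F.FT.
  .FTTT
  TTTTT
  TTTTT
  TTTT.
Step 2: 4 trees catch fire, 4 burn out
  ..FTT
  ...F.
  ..FTT
  TFTTT
  TTTTT
  TTTT.
Step 3: 5 trees catch fire, 4 burn out
  ...FT
  .....
  ...FT
  F.FTT
  TFTTT
  TTTT.
Step 4: 6 trees catch fire, 5 burn out
  ....F
  .....
  ....F
  ...FT
  F.FTT
  TFTT.
Step 5: 4 trees catch fire, 6 burn out
  .....
  .....
  .....
  ....F
  ...FT
  F.FT.

.....
.....
.....
....F
...FT
F.FT.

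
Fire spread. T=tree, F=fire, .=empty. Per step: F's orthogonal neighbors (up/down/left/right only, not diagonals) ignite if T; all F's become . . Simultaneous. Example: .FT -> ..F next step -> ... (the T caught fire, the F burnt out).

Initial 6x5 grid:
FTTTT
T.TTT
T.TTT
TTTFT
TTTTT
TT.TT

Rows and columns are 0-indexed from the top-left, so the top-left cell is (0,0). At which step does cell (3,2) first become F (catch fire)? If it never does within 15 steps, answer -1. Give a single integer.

Step 1: cell (3,2)='F' (+6 fires, +2 burnt)
  -> target ignites at step 1
Step 2: cell (3,2)='.' (+9 fires, +6 burnt)
Step 3: cell (3,2)='.' (+6 fires, +9 burnt)
Step 4: cell (3,2)='.' (+3 fires, +6 burnt)
Step 5: cell (3,2)='.' (+1 fires, +3 burnt)
Step 6: cell (3,2)='.' (+0 fires, +1 burnt)
  fire out at step 6

1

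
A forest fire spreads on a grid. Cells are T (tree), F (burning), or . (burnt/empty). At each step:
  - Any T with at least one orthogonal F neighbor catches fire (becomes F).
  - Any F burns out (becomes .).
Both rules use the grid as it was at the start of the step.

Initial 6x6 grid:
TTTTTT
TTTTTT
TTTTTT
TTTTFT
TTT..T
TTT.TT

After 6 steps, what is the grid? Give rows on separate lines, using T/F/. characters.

Step 1: 3 trees catch fire, 1 burn out
  TTTTTT
  TTTTTT
  TTTTFT
  TTTF.F
  TTT..T
  TTT.TT
Step 2: 5 trees catch fire, 3 burn out
  TTTTTT
  TTTTFT
  TTTF.F
  TTF...
  TTT..F
  TTT.TT
Step 3: 7 trees catch fire, 5 burn out
  TTTTFT
  TTTF.F
  TTF...
  TF....
  TTF...
  TTT.TF
Step 4: 8 trees catch fire, 7 burn out
  TTTF.F
  TTF...
  TF....
  F.....
  TF....
  TTF.F.
Step 5: 5 trees catch fire, 8 burn out
  TTF...
  TF....
  F.....
  ......
  F.....
  TF....
Step 6: 3 trees catch fire, 5 burn out
  TF....
  F.....
  ......
  ......
  ......
  F.....

TF....
F.....
......
......
......
F.....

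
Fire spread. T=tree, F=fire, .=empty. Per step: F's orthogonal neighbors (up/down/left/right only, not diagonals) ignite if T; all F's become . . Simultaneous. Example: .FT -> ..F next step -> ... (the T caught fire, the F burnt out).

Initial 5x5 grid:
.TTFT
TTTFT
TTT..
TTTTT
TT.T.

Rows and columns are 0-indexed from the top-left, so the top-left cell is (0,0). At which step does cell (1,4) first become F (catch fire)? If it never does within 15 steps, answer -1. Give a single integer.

Step 1: cell (1,4)='F' (+4 fires, +2 burnt)
  -> target ignites at step 1
Step 2: cell (1,4)='.' (+3 fires, +4 burnt)
Step 3: cell (1,4)='.' (+3 fires, +3 burnt)
Step 4: cell (1,4)='.' (+3 fires, +3 burnt)
Step 5: cell (1,4)='.' (+4 fires, +3 burnt)
Step 6: cell (1,4)='.' (+1 fires, +4 burnt)
Step 7: cell (1,4)='.' (+0 fires, +1 burnt)
  fire out at step 7

1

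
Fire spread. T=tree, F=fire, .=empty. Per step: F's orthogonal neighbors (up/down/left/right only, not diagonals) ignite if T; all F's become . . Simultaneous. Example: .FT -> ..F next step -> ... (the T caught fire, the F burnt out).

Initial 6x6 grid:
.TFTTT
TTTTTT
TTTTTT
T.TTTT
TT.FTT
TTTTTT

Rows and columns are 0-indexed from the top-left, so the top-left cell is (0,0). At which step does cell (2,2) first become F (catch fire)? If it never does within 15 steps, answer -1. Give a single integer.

Step 1: cell (2,2)='T' (+6 fires, +2 burnt)
Step 2: cell (2,2)='F' (+10 fires, +6 burnt)
  -> target ignites at step 2
Step 3: cell (2,2)='.' (+8 fires, +10 burnt)
Step 4: cell (2,2)='.' (+5 fires, +8 burnt)
Step 5: cell (2,2)='.' (+2 fires, +5 burnt)
Step 6: cell (2,2)='.' (+0 fires, +2 burnt)
  fire out at step 6

2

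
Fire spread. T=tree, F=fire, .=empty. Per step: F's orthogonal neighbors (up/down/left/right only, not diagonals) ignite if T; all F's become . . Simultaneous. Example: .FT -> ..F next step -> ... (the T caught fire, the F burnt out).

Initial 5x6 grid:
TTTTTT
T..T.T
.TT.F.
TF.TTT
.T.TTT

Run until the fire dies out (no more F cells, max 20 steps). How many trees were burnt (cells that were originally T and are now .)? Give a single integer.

Step 1: +4 fires, +2 burnt (F count now 4)
Step 2: +4 fires, +4 burnt (F count now 4)
Step 3: +2 fires, +4 burnt (F count now 2)
Step 4: +0 fires, +2 burnt (F count now 0)
Fire out after step 4
Initially T: 19, now '.': 21
Total burnt (originally-T cells now '.'): 10

Answer: 10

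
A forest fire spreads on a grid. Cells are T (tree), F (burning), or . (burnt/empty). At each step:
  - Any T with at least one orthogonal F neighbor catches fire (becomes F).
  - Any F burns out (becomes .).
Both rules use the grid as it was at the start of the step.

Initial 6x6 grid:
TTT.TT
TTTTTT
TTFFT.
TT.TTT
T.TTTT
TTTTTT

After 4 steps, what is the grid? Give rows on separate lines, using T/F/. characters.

Step 1: 5 trees catch fire, 2 burn out
  TTT.TT
  TTFFTT
  TF..F.
  TT.FTT
  T.TTTT
  TTTTTT
Step 2: 7 trees catch fire, 5 burn out
  TTF.TT
  TF..FT
  F.....
  TF..FT
  T.TFTT
  TTTTTT
Step 3: 9 trees catch fire, 7 burn out
  TF..FT
  F....F
  ......
  F....F
  T.F.FT
  TTTFTT
Step 4: 6 trees catch fire, 9 burn out
  F....F
  ......
  ......
  ......
  F....F
  TTF.FT

F....F
......
......
......
F....F
TTF.FT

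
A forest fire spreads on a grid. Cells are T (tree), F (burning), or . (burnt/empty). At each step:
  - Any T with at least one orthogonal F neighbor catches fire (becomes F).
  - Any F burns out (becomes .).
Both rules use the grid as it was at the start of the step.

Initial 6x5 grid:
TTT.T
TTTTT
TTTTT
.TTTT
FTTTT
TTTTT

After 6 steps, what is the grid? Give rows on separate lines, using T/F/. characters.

Step 1: 2 trees catch fire, 1 burn out
  TTT.T
  TTTTT
  TTTTT
  .TTTT
  .FTTT
  FTTTT
Step 2: 3 trees catch fire, 2 burn out
  TTT.T
  TTTTT
  TTTTT
  .FTTT
  ..FTT
  .FTTT
Step 3: 4 trees catch fire, 3 burn out
  TTT.T
  TTTTT
  TFTTT
  ..FTT
  ...FT
  ..FTT
Step 4: 6 trees catch fire, 4 burn out
  TTT.T
  TFTTT
  F.FTT
  ...FT
  ....F
  ...FT
Step 5: 6 trees catch fire, 6 burn out
  TFT.T
  F.FTT
  ...FT
  ....F
  .....
  ....F
Step 6: 4 trees catch fire, 6 burn out
  F.F.T
  ...FT
  ....F
  .....
  .....
  .....

F.F.T
...FT
....F
.....
.....
.....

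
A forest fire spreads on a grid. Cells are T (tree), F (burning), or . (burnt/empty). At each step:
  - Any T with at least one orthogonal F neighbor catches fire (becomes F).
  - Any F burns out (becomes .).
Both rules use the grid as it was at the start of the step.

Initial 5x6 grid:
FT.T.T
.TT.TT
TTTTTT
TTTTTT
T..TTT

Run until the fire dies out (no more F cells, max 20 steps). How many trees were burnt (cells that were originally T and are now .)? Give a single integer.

Step 1: +1 fires, +1 burnt (F count now 1)
Step 2: +1 fires, +1 burnt (F count now 1)
Step 3: +2 fires, +1 burnt (F count now 2)
Step 4: +3 fires, +2 burnt (F count now 3)
Step 5: +3 fires, +3 burnt (F count now 3)
Step 6: +3 fires, +3 burnt (F count now 3)
Step 7: +4 fires, +3 burnt (F count now 4)
Step 8: +3 fires, +4 burnt (F count now 3)
Step 9: +2 fires, +3 burnt (F count now 2)
Step 10: +0 fires, +2 burnt (F count now 0)
Fire out after step 10
Initially T: 23, now '.': 29
Total burnt (originally-T cells now '.'): 22

Answer: 22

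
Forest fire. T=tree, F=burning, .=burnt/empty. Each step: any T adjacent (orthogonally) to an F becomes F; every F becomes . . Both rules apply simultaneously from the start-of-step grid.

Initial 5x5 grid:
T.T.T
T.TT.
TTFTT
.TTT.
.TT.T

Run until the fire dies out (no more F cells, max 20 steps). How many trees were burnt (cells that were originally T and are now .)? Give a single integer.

Answer: 14

Derivation:
Step 1: +4 fires, +1 burnt (F count now 4)
Step 2: +7 fires, +4 burnt (F count now 7)
Step 3: +2 fires, +7 burnt (F count now 2)
Step 4: +1 fires, +2 burnt (F count now 1)
Step 5: +0 fires, +1 burnt (F count now 0)
Fire out after step 5
Initially T: 16, now '.': 23
Total burnt (originally-T cells now '.'): 14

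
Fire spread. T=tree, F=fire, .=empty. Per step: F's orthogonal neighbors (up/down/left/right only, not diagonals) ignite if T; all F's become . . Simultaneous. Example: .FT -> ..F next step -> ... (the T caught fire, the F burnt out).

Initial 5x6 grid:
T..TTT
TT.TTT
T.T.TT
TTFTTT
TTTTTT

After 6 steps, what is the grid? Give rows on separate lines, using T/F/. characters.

Step 1: 4 trees catch fire, 1 burn out
  T..TTT
  TT.TTT
  T.F.TT
  TF.FTT
  TTFTTT
Step 2: 4 trees catch fire, 4 burn out
  T..TTT
  TT.TTT
  T...TT
  F...FT
  TF.FTT
Step 3: 5 trees catch fire, 4 burn out
  T..TTT
  TT.TTT
  F...FT
  .....F
  F...FT
Step 4: 4 trees catch fire, 5 burn out
  T..TTT
  FT.TFT
  .....F
  ......
  .....F
Step 5: 5 trees catch fire, 4 burn out
  F..TFT
  .F.F.F
  ......
  ......
  ......
Step 6: 2 trees catch fire, 5 burn out
  ...F.F
  ......
  ......
  ......
  ......

...F.F
......
......
......
......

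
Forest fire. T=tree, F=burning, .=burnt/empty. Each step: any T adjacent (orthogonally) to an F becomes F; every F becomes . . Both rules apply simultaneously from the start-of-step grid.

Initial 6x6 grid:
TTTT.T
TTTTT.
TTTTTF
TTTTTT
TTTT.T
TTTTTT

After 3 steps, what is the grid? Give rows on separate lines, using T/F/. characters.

Step 1: 2 trees catch fire, 1 burn out
  TTTT.T
  TTTTT.
  TTTTF.
  TTTTTF
  TTTT.T
  TTTTTT
Step 2: 4 trees catch fire, 2 burn out
  TTTT.T
  TTTTF.
  TTTF..
  TTTTF.
  TTTT.F
  TTTTTT
Step 3: 4 trees catch fire, 4 burn out
  TTTT.T
  TTTF..
  TTF...
  TTTF..
  TTTT..
  TTTTTF

TTTT.T
TTTF..
TTF...
TTTF..
TTTT..
TTTTTF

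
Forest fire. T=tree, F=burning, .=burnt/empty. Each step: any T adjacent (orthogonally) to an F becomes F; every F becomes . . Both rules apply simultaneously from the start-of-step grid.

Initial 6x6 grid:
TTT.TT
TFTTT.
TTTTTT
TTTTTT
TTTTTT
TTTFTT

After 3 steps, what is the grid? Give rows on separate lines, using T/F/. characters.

Step 1: 7 trees catch fire, 2 burn out
  TFT.TT
  F.FTT.
  TFTTTT
  TTTTTT
  TTTFTT
  TTF.FT
Step 2: 11 trees catch fire, 7 burn out
  F.F.TT
  ...FT.
  F.FTTT
  TFTFTT
  TTF.FT
  TF...F
Step 3: 8 trees catch fire, 11 burn out
  ....TT
  ....F.
  ...FTT
  F.F.FT
  TF...F
  F.....

....TT
....F.
...FTT
F.F.FT
TF...F
F.....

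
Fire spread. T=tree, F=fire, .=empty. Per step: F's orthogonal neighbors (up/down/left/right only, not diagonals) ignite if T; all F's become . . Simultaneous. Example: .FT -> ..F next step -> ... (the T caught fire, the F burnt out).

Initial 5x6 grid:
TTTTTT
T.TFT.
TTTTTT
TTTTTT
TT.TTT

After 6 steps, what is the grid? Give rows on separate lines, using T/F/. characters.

Step 1: 4 trees catch fire, 1 burn out
  TTTFTT
  T.F.F.
  TTTFTT
  TTTTTT
  TT.TTT
Step 2: 5 trees catch fire, 4 burn out
  TTF.FT
  T.....
  TTF.FT
  TTTFTT
  TT.TTT
Step 3: 7 trees catch fire, 5 burn out
  TF...F
  T.....
  TF...F
  TTF.FT
  TT.FTT
Step 4: 5 trees catch fire, 7 burn out
  F.....
  T.....
  F.....
  TF...F
  TT..FT
Step 5: 4 trees catch fire, 5 burn out
  ......
  F.....
  ......
  F.....
  TF...F
Step 6: 1 trees catch fire, 4 burn out
  ......
  ......
  ......
  ......
  F.....

......
......
......
......
F.....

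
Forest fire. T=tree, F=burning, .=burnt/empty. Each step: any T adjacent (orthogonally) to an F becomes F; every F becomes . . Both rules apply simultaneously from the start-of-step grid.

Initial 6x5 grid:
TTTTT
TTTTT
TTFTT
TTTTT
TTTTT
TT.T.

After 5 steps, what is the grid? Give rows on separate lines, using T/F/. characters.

Step 1: 4 trees catch fire, 1 burn out
  TTTTT
  TTFTT
  TF.FT
  TTFTT
  TTTTT
  TT.T.
Step 2: 8 trees catch fire, 4 burn out
  TTFTT
  TF.FT
  F...F
  TF.FT
  TTFTT
  TT.T.
Step 3: 8 trees catch fire, 8 burn out
  TF.FT
  F...F
  .....
  F...F
  TF.FT
  TT.T.
Step 4: 6 trees catch fire, 8 burn out
  F...F
  .....
  .....
  .....
  F...F
  TF.F.
Step 5: 1 trees catch fire, 6 burn out
  .....
  .....
  .....
  .....
  .....
  F....

.....
.....
.....
.....
.....
F....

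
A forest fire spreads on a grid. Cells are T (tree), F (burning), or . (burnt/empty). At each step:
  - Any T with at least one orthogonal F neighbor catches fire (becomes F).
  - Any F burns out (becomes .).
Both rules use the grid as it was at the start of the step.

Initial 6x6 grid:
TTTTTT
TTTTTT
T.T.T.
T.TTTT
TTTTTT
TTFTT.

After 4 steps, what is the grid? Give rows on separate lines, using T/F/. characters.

Step 1: 3 trees catch fire, 1 burn out
  TTTTTT
  TTTTTT
  T.T.T.
  T.TTTT
  TTFTTT
  TF.FT.
Step 2: 5 trees catch fire, 3 burn out
  TTTTTT
  TTTTTT
  T.T.T.
  T.FTTT
  TF.FTT
  F...F.
Step 3: 4 trees catch fire, 5 burn out
  TTTTTT
  TTTTTT
  T.F.T.
  T..FTT
  F...FT
  ......
Step 4: 4 trees catch fire, 4 burn out
  TTTTTT
  TTFTTT
  T...T.
  F...FT
  .....F
  ......

TTTTTT
TTFTTT
T...T.
F...FT
.....F
......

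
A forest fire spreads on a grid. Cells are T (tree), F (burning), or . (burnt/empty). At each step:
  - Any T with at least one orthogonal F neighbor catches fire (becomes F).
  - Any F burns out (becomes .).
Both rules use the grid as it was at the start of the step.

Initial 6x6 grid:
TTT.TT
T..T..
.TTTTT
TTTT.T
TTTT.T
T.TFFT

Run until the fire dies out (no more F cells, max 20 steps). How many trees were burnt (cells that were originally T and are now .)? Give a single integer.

Answer: 19

Derivation:
Step 1: +3 fires, +2 burnt (F count now 3)
Step 2: +3 fires, +3 burnt (F count now 3)
Step 3: +4 fires, +3 burnt (F count now 4)
Step 4: +6 fires, +4 burnt (F count now 6)
Step 5: +3 fires, +6 burnt (F count now 3)
Step 6: +0 fires, +3 burnt (F count now 0)
Fire out after step 6
Initially T: 25, now '.': 30
Total burnt (originally-T cells now '.'): 19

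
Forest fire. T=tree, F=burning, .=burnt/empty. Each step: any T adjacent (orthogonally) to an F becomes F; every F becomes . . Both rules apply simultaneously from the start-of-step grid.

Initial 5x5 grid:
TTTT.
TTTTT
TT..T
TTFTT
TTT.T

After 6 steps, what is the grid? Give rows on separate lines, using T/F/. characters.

Step 1: 3 trees catch fire, 1 burn out
  TTTT.
  TTTTT
  TT..T
  TF.FT
  TTF.T
Step 2: 4 trees catch fire, 3 burn out
  TTTT.
  TTTTT
  TF..T
  F...F
  TF..T
Step 3: 5 trees catch fire, 4 burn out
  TTTT.
  TFTTT
  F...F
  .....
  F...F
Step 4: 4 trees catch fire, 5 burn out
  TFTT.
  F.FTF
  .....
  .....
  .....
Step 5: 3 trees catch fire, 4 burn out
  F.FT.
  ...F.
  .....
  .....
  .....
Step 6: 1 trees catch fire, 3 burn out
  ...F.
  .....
  .....
  .....
  .....

...F.
.....
.....
.....
.....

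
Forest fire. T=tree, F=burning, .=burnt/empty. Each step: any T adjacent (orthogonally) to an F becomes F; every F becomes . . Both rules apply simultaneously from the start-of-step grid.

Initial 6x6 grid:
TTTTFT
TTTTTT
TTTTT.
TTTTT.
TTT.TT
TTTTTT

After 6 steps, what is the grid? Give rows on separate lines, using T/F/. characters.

Step 1: 3 trees catch fire, 1 burn out
  TTTF.F
  TTTTFT
  TTTTT.
  TTTTT.
  TTT.TT
  TTTTTT
Step 2: 4 trees catch fire, 3 burn out
  TTF...
  TTTF.F
  TTTTF.
  TTTTT.
  TTT.TT
  TTTTTT
Step 3: 4 trees catch fire, 4 burn out
  TF....
  TTF...
  TTTF..
  TTTTF.
  TTT.TT
  TTTTTT
Step 4: 5 trees catch fire, 4 burn out
  F.....
  TF....
  TTF...
  TTTF..
  TTT.FT
  TTTTTT
Step 5: 5 trees catch fire, 5 burn out
  ......
  F.....
  TF....
  TTF...
  TTT..F
  TTTTFT
Step 6: 5 trees catch fire, 5 burn out
  ......
  ......
  F.....
  TF....
  TTF...
  TTTF.F

......
......
F.....
TF....
TTF...
TTTF.F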